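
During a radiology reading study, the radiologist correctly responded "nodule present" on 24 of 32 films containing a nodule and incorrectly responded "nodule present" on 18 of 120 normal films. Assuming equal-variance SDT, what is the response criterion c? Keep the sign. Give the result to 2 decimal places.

H = 24/32 = 0.7500
FA = 18/120 = 0.1500
Φ⁻¹(H) = Φ⁻¹(0.7500) = 0.6745
Φ⁻¹(FA) = Φ⁻¹(0.1500) = -1.0364
c = −½·[z(H) + z(FA)] = −0.5 × (0.6745 + (-1.0364)) = 0.18095

c = 0.18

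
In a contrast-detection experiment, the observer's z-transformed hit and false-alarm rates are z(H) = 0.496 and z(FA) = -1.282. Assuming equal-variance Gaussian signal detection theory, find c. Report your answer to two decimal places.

c = −½·[z(H) + z(FA)] = −½·(0.496 + (-1.282)) = 0.393
c > 0: the observer has a conservative response bias.

c = 0.39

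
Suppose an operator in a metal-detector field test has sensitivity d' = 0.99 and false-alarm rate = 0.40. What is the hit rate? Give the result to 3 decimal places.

z(false-alarm rate) = z(0.40) = -0.2533
z(H) = z(FA) + d' = -0.2533 + 0.99 = 0.7367
hit rate = Φ(0.7367) = 0.7693

hit rate = 0.769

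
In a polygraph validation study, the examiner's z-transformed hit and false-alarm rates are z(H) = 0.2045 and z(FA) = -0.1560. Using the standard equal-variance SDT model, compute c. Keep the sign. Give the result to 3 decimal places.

c = −½·[z(H) + z(FA)] = −½·(0.2045 + (-0.1560)) = -0.02425
c < 0: the examiner has a liberal response bias.

c = -0.024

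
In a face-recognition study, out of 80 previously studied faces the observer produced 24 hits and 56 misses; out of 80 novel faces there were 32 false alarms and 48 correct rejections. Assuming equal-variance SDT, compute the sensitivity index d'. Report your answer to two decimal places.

H = 24/80 = 0.3000
FA = 32/80 = 0.4000
z(0.3000) = -0.524, z(0.4000) = -0.253
d' = z(H) − z(FA) = -0.524 − (-0.253) = -0.271

d' = -0.27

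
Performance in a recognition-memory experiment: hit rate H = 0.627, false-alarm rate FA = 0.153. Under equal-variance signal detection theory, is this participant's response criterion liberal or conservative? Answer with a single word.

z(H) = 0.324, z(FA) = -1.024
c = −½·(z(H) + z(FA)) = 0.350
c > 0 → conservative criterion (biased toward responding “no”).

conservative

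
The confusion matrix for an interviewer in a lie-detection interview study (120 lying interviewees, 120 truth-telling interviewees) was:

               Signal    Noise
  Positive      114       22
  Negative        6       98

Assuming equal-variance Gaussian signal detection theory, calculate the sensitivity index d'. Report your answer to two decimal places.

H = 114/120 = 0.9500
FA = 22/120 = 0.1833
z(H) = z(0.9500) = 1.6449
z(FA) = z(0.1833) = -0.9029
d' = z(H) − z(FA) = 1.6449 − (-0.9029) = 2.5478

d' = 2.55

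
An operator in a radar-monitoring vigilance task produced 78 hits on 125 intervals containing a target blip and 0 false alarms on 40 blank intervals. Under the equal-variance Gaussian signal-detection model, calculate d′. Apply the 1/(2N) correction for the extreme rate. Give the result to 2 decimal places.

The false-alarm rate is 0/40 = 0, so apply the 1/(2N) correction: FA → 1/(2·40) = 0.01250.
z(H) = z(0.62400) = 0.316
z(FA) = z(0.01250) = -2.241
d' = 0.316 − (-2.241) = 2.557

d′ = 2.56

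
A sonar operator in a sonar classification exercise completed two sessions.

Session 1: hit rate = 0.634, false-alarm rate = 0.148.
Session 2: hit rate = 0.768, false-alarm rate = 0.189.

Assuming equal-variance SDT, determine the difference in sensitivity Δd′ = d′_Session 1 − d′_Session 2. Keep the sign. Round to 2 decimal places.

Session 1: z(0.634) = 0.342, z(0.148) = -1.045, d' = 1.387
Session 2: z(0.768) = 0.732, z(0.189) = -0.882, d' = 1.614
Δd' = d'_Session 1 − d'_Session 2 = 1.387 − 1.614 = -0.227
Session 2 has the higher sensitivity.

Δd′ = -0.23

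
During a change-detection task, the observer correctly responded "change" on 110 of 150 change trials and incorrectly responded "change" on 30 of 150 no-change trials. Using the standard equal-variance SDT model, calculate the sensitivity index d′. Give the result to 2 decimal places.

d′ = 1.46

H = 110/150 = 0.7333
FA = 30/150 = 0.2000
Φ⁻¹(0.7333) = 0.6228, Φ⁻¹(0.2000) = -0.8416
d' = z(H) − z(FA) = 0.6228 − (-0.8416) = 1.4644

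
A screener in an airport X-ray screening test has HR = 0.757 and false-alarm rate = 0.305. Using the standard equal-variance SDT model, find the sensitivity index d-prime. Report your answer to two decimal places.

z(0.757) = 0.6967, z(0.305) = -0.5101
d' = z(H) − z(FA) = 0.6967 − (-0.5101) = 1.2068

d-prime = 1.21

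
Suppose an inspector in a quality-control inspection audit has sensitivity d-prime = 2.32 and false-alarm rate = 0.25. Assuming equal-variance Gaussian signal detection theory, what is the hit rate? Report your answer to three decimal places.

z(false-alarm rate) = z(0.25) = -0.6745
z(H) = z(FA) + d' = -0.6745 + 2.32 = 1.6455
hit rate = Φ(1.6455) = 0.9501

hit rate = 0.950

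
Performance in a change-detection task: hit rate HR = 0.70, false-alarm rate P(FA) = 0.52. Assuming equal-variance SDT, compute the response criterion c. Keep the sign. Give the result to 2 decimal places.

Φ⁻¹(0.70) = 0.5244, Φ⁻¹(0.52) = 0.0502
c = −½·[z(H) + z(FA)] = −0.5 × (0.5244 + 0.0502) = -0.2873

c = -0.29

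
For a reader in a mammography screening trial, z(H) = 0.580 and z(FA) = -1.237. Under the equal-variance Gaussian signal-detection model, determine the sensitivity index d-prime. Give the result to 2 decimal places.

d' = z(H) − z(FA) = 0.580 − (-1.237) = 1.817

d-prime = 1.82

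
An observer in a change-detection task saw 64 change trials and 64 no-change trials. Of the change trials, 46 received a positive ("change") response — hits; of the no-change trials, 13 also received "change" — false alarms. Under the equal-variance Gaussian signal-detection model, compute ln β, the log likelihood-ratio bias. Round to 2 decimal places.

ln β = 0.18

H = 46/64 = 0.7188
FA = 13/64 = 0.2031
z(0.7188) = 0.579, z(0.2031) = -0.831
ln β = −½·[z(H)² − z(FA)²] = −0.5 × (0.335 − 0.691) = 0.178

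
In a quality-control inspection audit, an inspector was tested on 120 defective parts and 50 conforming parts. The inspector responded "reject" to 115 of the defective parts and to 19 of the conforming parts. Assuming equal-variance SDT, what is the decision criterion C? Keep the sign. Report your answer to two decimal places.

H = 115/120 = 0.9583
FA = 19/50 = 0.3800
Φ⁻¹(0.9583) = 1.731, Φ⁻¹(0.3800) = -0.305
c = −½·[z(H) + z(FA)] = −0.5 × (1.731 + (-0.305)) = -0.713
c < 0: the inspector has a liberal response bias.

C = -0.71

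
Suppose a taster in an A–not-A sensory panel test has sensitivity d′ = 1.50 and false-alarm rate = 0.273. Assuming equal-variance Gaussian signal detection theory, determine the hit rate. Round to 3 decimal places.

z(false-alarm rate) = z(0.273) = -0.6038
z(H) = z(FA) + d' = -0.6038 + 1.50 = 0.8962
hit rate = Φ(0.8962) = 0.8149

hit rate = 0.815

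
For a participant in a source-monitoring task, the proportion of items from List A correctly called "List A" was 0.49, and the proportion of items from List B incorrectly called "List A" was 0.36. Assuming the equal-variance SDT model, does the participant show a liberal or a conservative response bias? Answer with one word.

z(H) = -0.025, z(FA) = -0.358
c = −½·(z(H) + z(FA)) = 0.1915
c > 0 → conservative criterion (biased toward responding “no”).

conservative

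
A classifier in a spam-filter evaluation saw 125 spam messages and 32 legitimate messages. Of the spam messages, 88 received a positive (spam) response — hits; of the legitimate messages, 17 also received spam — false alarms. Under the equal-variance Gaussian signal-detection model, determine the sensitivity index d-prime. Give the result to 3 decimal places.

d-prime = 0.458

H = 88/125 = 0.7040
FA = 17/32 = 0.5312
z(0.7040) = 0.5359, z(0.5312) = 0.0783
d' = z(H) − z(FA) = 0.5359 − 0.0783 = 0.4576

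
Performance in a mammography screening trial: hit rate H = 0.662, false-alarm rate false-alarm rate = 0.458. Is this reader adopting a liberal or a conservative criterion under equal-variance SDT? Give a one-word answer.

z(H) = 0.418, z(FA) = -0.105
c = −½·(z(H) + z(FA)) = -0.1565
c < 0 → liberal criterion (biased toward responding “yes”).

liberal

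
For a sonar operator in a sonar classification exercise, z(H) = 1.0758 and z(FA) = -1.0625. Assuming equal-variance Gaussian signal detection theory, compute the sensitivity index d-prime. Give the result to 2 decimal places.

d' = z(H) − z(FA) = 1.0758 − (-1.0625) = 2.1383

d-prime = 2.14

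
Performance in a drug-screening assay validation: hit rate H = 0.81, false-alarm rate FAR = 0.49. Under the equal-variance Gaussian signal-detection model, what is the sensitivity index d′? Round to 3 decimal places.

z(H) = z(0.81) = 0.8779
z(FA) = z(0.49) = -0.0251
d' = z(H) − z(FA) = 0.8779 − (-0.0251) = 0.9030

d′ = 0.903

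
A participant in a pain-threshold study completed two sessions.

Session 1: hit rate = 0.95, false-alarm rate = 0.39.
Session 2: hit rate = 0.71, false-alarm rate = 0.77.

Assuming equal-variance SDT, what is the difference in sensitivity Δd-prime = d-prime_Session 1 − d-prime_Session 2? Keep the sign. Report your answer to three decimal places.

Δd-prime = 2.110

Session 1: z(0.95) = 1.6449, z(0.39) = -0.2793, d' = 1.9242
Session 2: z(0.71) = 0.5534, z(0.77) = 0.7388, d' = -0.1854
Δd' = d'_Session 1 − d'_Session 2 = 1.9242 − (-0.1854) = 2.1096
Session 1 has the higher sensitivity.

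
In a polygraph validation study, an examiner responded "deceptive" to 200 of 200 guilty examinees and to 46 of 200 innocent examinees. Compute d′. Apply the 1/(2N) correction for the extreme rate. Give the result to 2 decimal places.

d′ = 3.55

The hit rate is 200/200 = 1, so apply the 1/(2N) correction: H → 1 − 1/(2·200) = 0.99750.
z(H) = z(0.99750) = 2.807
z(FA) = z(0.23000) = -0.739
d' = 2.807 − (-0.739) = 3.546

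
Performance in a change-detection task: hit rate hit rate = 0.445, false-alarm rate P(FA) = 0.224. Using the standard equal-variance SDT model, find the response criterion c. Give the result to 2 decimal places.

Φ⁻¹(H) = -0.1383
Φ⁻¹(FA) = -0.7588
c = −½·[z(H) + z(FA)] = −0.5 × (-0.1383 + (-0.7588)) = 0.44855

c = 0.45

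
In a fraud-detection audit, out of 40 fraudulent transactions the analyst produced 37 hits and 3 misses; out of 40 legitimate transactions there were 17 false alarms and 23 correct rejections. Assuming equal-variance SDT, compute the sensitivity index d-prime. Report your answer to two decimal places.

H = 37/40 = 0.9250
FA = 17/40 = 0.4250
z(H) = 1.4395
z(FA) = -0.1891
d' = z(H) − z(FA) = 1.4395 − (-0.1891) = 1.6286

d-prime = 1.63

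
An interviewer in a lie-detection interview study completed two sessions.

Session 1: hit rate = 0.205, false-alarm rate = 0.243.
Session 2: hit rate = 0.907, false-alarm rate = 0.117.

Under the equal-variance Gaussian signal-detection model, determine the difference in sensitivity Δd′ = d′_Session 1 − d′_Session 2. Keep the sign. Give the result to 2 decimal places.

Session 1: z(0.205) = -0.824, z(0.243) = -0.697, d' = -0.127
Session 2: z(0.907) = 1.323, z(0.117) = -1.190, d' = 2.513
Δd' = d'_Session 1 − d'_Session 2 = -0.127 − 2.513 = -2.640
Session 2 has the higher sensitivity.

Δd′ = -2.64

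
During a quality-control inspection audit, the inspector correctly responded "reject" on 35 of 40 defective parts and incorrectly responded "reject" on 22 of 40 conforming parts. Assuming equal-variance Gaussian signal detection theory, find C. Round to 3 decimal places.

C = -0.638

H = 35/40 = 0.8750
FA = 22/40 = 0.5500
Φ⁻¹(0.8750) = 1.1503, Φ⁻¹(0.5500) = 0.1257
c = −½·[z(H) + z(FA)] = −0.5 × (1.1503 + 0.1257) = -0.6380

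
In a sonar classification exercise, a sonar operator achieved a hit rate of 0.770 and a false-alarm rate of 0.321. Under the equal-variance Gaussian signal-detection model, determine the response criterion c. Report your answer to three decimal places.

z(0.770) = 0.7388, z(0.321) = -0.4649
c = −½·[z(H) + z(FA)] = −0.5 × (0.7388 + (-0.4649)) = -0.13695
c < 0: the sonar operator has a liberal response bias.

c = -0.137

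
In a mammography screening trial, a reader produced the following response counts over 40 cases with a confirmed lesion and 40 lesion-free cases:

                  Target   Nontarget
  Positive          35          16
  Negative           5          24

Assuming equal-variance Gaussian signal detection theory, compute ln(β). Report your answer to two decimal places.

ln β = -0.63

H = 35/40 = 0.8750
FA = 16/40 = 0.4000
z(0.8750) = 1.150, z(0.4000) = -0.253
ln β = −½·[z(H)² − z(FA)²] = −0.5 × (1.323 − 0.064) = -0.6295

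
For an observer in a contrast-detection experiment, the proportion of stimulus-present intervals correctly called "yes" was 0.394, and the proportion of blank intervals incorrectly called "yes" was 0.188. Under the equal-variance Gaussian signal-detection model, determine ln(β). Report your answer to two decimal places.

ln β = 0.36

Φ⁻¹(0.394) = -0.269, Φ⁻¹(0.188) = -0.885
ln β = −½·[z(H)² − z(FA)²] = −0.5 × (0.072 − 0.783) = 0.3555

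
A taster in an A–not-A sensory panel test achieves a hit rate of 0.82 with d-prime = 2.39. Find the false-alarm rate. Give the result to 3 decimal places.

false-alarm rate = 0.070

z(hit rate) = z(0.82) = 0.9154
z(FA) = z(H) − d' = 0.9154 − 2.39 = -1.4746
false-alarm rate = Φ(-1.4746) = 0.0702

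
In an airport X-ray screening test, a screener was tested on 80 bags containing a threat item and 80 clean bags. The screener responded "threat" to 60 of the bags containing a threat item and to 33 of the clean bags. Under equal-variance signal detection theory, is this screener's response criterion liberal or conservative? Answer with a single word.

z(H) = 0.674, z(FA) = -0.221
c = −½·(z(H) + z(FA)) = -0.2265
c < 0 → liberal criterion (biased toward responding “yes”).

liberal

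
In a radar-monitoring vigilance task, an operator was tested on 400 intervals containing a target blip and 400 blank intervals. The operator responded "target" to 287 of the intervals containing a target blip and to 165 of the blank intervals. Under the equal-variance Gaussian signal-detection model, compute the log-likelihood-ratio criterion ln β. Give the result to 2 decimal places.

ln β = -0.14

H = 287/400 = 0.7175
FA = 165/400 = 0.4125
Φ⁻¹(H) = Φ⁻¹(0.7175) = 0.575
Φ⁻¹(FA) = Φ⁻¹(0.4125) = -0.221
ln β = −½·[z(H)² − z(FA)²] = −0.5 × (0.331 − 0.049) = -0.141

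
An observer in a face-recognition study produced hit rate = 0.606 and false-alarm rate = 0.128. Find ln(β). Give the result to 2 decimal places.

ln β = 0.61

z(H) = 0.269
z(FA) = -1.136
ln β = −½·[z(H)² − z(FA)²] = −0.5 × (0.072 − 1.290) = 0.609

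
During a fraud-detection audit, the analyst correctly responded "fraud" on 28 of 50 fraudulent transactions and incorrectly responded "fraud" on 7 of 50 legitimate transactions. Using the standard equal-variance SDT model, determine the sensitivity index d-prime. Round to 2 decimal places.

H = 28/50 = 0.5600
FA = 7/50 = 0.1400
Φ⁻¹(0.5600) = 0.1510, Φ⁻¹(0.1400) = -1.0803
d' = z(H) − z(FA) = 0.1510 − (-1.0803) = 1.2313

d-prime = 1.23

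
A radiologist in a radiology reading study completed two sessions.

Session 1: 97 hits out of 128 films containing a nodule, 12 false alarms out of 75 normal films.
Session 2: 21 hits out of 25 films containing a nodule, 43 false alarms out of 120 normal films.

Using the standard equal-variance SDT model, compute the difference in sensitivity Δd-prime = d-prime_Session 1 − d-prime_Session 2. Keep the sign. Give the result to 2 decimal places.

Δd-prime = 0.34

Session 1: z(0.7578) = 0.699, z(0.1600) = -0.994, d' = 1.693
Session 2: z(0.8400) = 0.994, z(0.3583) = -0.363, d' = 1.357
Δd' = d'_Session 1 − d'_Session 2 = 1.693 − 1.357 = 0.336
Session 1 has the higher sensitivity.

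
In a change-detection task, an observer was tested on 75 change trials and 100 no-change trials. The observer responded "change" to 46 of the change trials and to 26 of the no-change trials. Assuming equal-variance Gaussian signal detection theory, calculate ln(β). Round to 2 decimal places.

ln β = 0.17

H = 46/75 = 0.6133
FA = 26/100 = 0.2600
Φ⁻¹(H) = 0.288
Φ⁻¹(FA) = -0.643
ln β = −½·[z(H)² − z(FA)²] = −0.5 × (0.083 − 0.413) = 0.165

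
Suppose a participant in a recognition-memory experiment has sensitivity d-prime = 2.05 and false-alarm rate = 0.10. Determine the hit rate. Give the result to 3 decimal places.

z(false-alarm rate) = z(0.10) = -1.2816
z(H) = z(FA) + d' = -1.2816 + 2.05 = 0.7684
hit rate = Φ(0.7684) = 0.7789

hit rate = 0.779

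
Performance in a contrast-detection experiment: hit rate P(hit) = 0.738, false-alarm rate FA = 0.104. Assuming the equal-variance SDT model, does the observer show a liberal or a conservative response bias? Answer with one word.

conservative

z(H) = 0.637, z(FA) = -1.259
c = −½·(z(H) + z(FA)) = 0.311
c > 0 → conservative criterion (biased toward responding “no”).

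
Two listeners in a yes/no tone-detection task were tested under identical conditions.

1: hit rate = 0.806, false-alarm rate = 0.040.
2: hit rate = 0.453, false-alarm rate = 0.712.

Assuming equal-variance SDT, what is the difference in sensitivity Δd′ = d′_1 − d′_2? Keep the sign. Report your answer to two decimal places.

Δd′ = 3.29

1: z(0.806) = 0.863, z(0.040) = -1.751, d' = 2.614
2: z(0.453) = -0.118, z(0.712) = 0.559, d' = -0.677
Δd' = d'_1 − d'_2 = 2.614 − (-0.677) = 3.291
1 has the higher sensitivity.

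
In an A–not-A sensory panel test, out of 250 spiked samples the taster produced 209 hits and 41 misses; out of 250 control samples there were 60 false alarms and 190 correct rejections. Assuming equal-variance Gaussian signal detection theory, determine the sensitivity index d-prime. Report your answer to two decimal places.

d-prime = 1.68

H = 209/250 = 0.8360
FA = 60/250 = 0.2400
Φ⁻¹(H) = Φ⁻¹(0.8360) = 0.9782
Φ⁻¹(FA) = Φ⁻¹(0.2400) = -0.7063
d' = z(H) − z(FA) = 0.9782 − (-0.7063) = 1.6845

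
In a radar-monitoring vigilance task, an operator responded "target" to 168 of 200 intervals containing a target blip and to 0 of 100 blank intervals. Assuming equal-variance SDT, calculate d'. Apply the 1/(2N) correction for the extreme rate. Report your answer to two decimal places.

d' = 3.57

The false-alarm rate is 0/100 = 0, so apply the 1/(2N) correction: FA → 1/(2·100) = 0.00500.
z(H) = z(0.84000) = 0.994
z(FA) = z(0.00500) = -2.576
d' = 0.994 − (-2.576) = 3.570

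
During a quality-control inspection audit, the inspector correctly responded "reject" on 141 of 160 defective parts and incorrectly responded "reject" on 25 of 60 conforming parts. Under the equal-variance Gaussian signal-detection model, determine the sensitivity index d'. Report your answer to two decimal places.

H = 141/160 = 0.8812
FA = 25/60 = 0.4167
z(H) = z(0.8812) = 1.181
z(FA) = z(0.4167) = -0.210
d' = z(H) − z(FA) = 1.181 − (-0.210) = 1.391

d' = 1.39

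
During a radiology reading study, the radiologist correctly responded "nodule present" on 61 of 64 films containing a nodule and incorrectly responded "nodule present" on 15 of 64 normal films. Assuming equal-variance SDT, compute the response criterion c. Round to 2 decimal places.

H = 61/64 = 0.9531
FA = 15/64 = 0.2344
z(H) = 1.676
z(FA) = -0.724
c = −½·[z(H) + z(FA)] = −0.5 × (1.676 + (-0.724)) = -0.476

c = -0.48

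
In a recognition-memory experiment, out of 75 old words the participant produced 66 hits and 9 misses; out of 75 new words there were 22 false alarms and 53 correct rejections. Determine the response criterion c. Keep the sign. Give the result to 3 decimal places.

c = -0.316

H = 66/75 = 0.8800
FA = 22/75 = 0.2933
z(H) = z(0.8800) = 1.1750
z(FA) = z(0.2933) = -0.5438
c = −½·[z(H) + z(FA)] = −0.5 × (1.1750 + (-0.5438)) = -0.3156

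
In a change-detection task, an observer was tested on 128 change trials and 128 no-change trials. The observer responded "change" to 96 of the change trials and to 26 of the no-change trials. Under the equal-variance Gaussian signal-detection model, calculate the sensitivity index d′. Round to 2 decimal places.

H = 96/128 = 0.7500
FA = 26/128 = 0.2031
Φ⁻¹(0.7500) = 0.6745, Φ⁻¹(0.2031) = -0.8306
d' = z(H) − z(FA) = 0.6745 − (-0.8306) = 1.5051

d′ = 1.51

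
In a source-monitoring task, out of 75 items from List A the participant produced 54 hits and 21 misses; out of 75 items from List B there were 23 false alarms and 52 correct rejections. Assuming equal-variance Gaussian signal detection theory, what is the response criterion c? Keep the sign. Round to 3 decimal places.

H = 54/75 = 0.7200
FA = 23/75 = 0.3067
z(H) = z(0.7200) = 0.5828
z(FA) = z(0.3067) = -0.5052
c = −½·[z(H) + z(FA)] = −0.5 × (0.5828 + (-0.5052)) = -0.0388

c = -0.039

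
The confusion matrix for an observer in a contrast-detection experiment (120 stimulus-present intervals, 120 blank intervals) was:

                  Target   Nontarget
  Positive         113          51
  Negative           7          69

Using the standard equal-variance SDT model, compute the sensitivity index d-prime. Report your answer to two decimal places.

H = 113/120 = 0.9417
FA = 51/120 = 0.4250
Φ⁻¹(H) = Φ⁻¹(0.9417) = 1.569
Φ⁻¹(FA) = Φ⁻¹(0.4250) = -0.189
d' = z(H) − z(FA) = 1.569 − (-0.189) = 1.758

d-prime = 1.76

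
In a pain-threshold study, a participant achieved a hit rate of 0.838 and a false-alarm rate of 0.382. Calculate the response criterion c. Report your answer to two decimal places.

z(H) = z(0.838) = 0.9863
z(FA) = z(0.382) = -0.3002
c = −½·[z(H) + z(FA)] = −0.5 × (0.9863 + (-0.3002)) = -0.34305

c = -0.34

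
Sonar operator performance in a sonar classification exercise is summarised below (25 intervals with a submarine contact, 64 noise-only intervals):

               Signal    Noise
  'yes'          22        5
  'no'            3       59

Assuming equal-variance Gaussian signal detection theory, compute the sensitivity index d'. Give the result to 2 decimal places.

H = 22/25 = 0.8800
FA = 5/64 = 0.0781
Φ⁻¹(H) = Φ⁻¹(0.8800) = 1.175
Φ⁻¹(FA) = Φ⁻¹(0.0781) = -1.418
d' = z(H) − z(FA) = 1.175 − (-1.418) = 2.593

d' = 2.59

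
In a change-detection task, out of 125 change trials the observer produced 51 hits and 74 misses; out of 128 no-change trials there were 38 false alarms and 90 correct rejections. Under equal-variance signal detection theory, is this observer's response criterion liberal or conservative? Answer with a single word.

z(H) = -0.233, z(FA) = -0.533
c = −½·(z(H) + z(FA)) = 0.383
c > 0 → conservative criterion (biased toward responding “no”).

conservative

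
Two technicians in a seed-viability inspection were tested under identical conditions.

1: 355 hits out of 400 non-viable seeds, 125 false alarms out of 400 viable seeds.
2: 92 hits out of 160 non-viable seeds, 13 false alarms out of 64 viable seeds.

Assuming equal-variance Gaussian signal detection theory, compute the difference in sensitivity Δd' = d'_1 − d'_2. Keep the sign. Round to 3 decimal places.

1: z(0.8875) = 1.2133, z(0.3125) = -0.4888, d' = 1.7021
2: z(0.5750) = 0.1891, z(0.2031) = -0.8306, d' = 1.0197
Δd' = d'_1 − d'_2 = 1.7021 − 1.0197 = 0.6824
1 has the higher sensitivity.

Δd' = 0.682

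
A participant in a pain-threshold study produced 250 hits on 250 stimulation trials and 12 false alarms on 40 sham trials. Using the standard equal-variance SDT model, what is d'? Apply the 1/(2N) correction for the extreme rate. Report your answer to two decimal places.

The hit rate is 250/250 = 1, so apply the 1/(2N) correction: H → 1 − 1/(2·250) = 0.99800.
z(H) = z(0.99800) = 2.878
z(FA) = z(0.30000) = -0.524
d' = 2.878 − (-0.524) = 3.402

d' = 3.40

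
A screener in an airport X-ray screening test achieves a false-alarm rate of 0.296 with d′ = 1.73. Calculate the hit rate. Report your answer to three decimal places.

hit rate = 0.884

z(false-alarm rate) = z(0.296) = -0.5359
z(H) = z(FA) + d' = -0.5359 + 1.73 = 1.1941
hit rate = Φ(1.1941) = 0.8838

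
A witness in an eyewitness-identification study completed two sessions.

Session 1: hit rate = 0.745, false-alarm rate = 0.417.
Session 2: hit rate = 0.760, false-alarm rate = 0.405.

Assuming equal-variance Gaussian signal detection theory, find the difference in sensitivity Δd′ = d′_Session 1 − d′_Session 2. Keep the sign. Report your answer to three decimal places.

Δd′ = -0.078

Session 1: z(0.745) = 0.6588, z(0.417) = -0.2096, d' = 0.8684
Session 2: z(0.760) = 0.7063, z(0.405) = -0.2404, d' = 0.9467
Δd' = d'_Session 1 − d'_Session 2 = 0.8684 − 0.9467 = -0.0783
Session 2 has the higher sensitivity.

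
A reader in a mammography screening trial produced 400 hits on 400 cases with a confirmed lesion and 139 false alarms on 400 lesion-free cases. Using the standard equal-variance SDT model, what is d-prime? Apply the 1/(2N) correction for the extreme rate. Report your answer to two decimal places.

d-prime = 3.42

The hit rate is 400/400 = 1, so apply the 1/(2N) correction: H → 1 − 1/(2·400) = 0.99875.
z(H) = z(0.99875) = 3.023
z(FA) = z(0.34750) = -0.392
d' = 3.023 − (-0.392) = 3.415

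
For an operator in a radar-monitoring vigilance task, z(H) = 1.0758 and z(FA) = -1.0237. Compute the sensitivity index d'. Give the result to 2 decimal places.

d' = z(H) − z(FA) = 1.0758 − (-1.0237) = 2.0995

d' = 2.10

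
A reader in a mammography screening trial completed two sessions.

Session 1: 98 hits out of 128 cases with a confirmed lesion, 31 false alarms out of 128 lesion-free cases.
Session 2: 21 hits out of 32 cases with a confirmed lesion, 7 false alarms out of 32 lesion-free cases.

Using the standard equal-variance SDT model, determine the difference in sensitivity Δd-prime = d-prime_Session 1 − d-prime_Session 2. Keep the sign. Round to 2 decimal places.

Session 1: z(0.7656) = 0.724, z(0.2422) = -0.699, d' = 1.423
Session 2: z(0.6562) = 0.402, z(0.2188) = -0.776, d' = 1.178
Δd' = d'_Session 1 − d'_Session 2 = 1.423 − 1.178 = 0.245
Session 1 has the higher sensitivity.

Δd-prime = 0.25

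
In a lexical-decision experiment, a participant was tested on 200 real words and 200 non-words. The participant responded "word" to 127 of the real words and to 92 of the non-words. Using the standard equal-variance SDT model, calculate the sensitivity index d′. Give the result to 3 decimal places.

d′ = 0.446

H = 127/200 = 0.6350
FA = 92/200 = 0.4600
Φ⁻¹(H) = 0.3451
Φ⁻¹(FA) = -0.1004
d' = z(H) − z(FA) = 0.3451 − (-0.1004) = 0.4455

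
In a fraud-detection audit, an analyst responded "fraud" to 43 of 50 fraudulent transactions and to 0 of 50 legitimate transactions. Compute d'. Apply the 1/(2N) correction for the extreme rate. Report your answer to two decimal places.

d' = 3.41

The false-alarm rate is 0/50 = 0, so apply the 1/(2N) correction: FA → 1/(2·50) = 0.01000.
z(H) = z(0.86000) = 1.080
z(FA) = z(0.01000) = -2.326
d' = 1.080 − (-2.326) = 3.406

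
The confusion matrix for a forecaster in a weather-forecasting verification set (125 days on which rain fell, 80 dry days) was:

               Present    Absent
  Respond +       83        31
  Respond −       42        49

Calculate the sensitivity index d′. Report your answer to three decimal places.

H = 83/125 = 0.6640
FA = 31/80 = 0.3875
z(H) = z(0.6640) = 0.4234
z(FA) = z(0.3875) = -0.2858
d' = z(H) − z(FA) = 0.4234 − (-0.2858) = 0.7092

d′ = 0.709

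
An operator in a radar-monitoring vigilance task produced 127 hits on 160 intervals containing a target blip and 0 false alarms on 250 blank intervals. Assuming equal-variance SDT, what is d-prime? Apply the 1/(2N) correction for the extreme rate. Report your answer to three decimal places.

The false-alarm rate is 0/250 = 0, so apply the 1/(2N) correction: FA → 1/(2·250) = 0.00200.
z(H) = z(0.79375) = 0.8195
z(FA) = z(0.00200) = -2.8782
d' = 0.8195 − (-2.8782) = 3.6977

d-prime = 3.698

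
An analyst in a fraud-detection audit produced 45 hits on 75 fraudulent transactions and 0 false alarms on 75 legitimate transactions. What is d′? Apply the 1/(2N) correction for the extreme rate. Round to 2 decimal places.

The false-alarm rate is 0/75 = 0, so apply the 1/(2N) correction: FA → 1/(2·75) = 0.00667.
z(H) = z(0.60000) = 0.253
z(FA) = z(0.00667) = -2.475
d' = 0.253 − (-2.475) = 2.728

d′ = 2.73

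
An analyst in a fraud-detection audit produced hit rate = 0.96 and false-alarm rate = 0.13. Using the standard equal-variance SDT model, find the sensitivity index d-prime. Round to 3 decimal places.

Φ⁻¹(0.96) = 1.7507, Φ⁻¹(0.13) = -1.1264
d' = z(H) − z(FA) = 1.7507 − (-1.1264) = 2.8771

d-prime = 2.877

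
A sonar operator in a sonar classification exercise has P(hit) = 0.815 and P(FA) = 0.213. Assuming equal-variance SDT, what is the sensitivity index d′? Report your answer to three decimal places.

z(H) = z(0.815) = 0.8965
z(FA) = z(0.213) = -0.7961
d' = z(H) − z(FA) = 0.8965 − (-0.7961) = 1.6926

d′ = 1.693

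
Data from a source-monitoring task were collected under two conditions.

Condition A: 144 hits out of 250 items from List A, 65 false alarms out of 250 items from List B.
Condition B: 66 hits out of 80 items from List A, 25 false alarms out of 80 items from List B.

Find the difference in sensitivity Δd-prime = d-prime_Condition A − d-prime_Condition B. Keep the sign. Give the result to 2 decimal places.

Δd-prime = -0.59

Condition A: z(0.5760) = 0.192, z(0.2600) = -0.643, d' = 0.835
Condition B: z(0.8250) = 0.935, z(0.3125) = -0.489, d' = 1.424
Δd' = d'_Condition A − d'_Condition B = 0.835 − 1.424 = -0.589
Condition B has the higher sensitivity.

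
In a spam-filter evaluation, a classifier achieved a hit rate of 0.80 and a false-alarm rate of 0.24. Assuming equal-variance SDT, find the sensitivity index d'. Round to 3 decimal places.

z(H) = z(0.80) = 0.8416
z(FA) = z(0.24) = -0.7063
d' = z(H) − z(FA) = 0.8416 − (-0.7063) = 1.5479

d' = 1.548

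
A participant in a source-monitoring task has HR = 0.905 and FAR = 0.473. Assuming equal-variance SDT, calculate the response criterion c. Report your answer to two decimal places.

z(H) = 1.3106
z(FA) = -0.0677
c = −½·[z(H) + z(FA)] = −0.5 × (1.3106 + (-0.0677)) = -0.62145

c = -0.62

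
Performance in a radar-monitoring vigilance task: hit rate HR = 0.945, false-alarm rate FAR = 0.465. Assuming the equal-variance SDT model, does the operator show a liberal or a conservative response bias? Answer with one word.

z(H) = 1.598, z(FA) = -0.088
c = −½·(z(H) + z(FA)) = -0.755
c < 0 → liberal criterion (biased toward responding “yes”).

liberal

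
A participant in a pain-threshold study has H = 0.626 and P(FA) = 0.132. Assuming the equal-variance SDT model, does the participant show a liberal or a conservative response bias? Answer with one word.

conservative

z(H) = 0.321, z(FA) = -1.117
c = −½·(z(H) + z(FA)) = 0.398
c > 0 → conservative criterion (biased toward responding “no”).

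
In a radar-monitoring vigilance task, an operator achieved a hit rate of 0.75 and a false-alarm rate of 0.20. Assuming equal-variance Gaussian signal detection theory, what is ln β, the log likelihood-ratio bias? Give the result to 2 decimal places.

ln β = 0.13

Φ⁻¹(H) = Φ⁻¹(0.75) = 0.674
Φ⁻¹(FA) = Φ⁻¹(0.20) = -0.842
ln β = −½·[z(H)² − z(FA)²] = −0.5 × (0.454 − 0.709) = 0.1275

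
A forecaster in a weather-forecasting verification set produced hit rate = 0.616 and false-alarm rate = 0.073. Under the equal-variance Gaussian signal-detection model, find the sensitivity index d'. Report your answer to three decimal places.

d' = 1.749

Φ⁻¹(H) = 0.2950
Φ⁻¹(FA) = -1.4538
d' = z(H) − z(FA) = 0.2950 − (-1.4538) = 1.7488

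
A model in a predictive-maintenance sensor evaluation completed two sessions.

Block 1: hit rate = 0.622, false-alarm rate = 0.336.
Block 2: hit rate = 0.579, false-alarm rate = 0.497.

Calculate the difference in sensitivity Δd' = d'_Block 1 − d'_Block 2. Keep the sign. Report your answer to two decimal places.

Δd' = 0.53

Block 1: z(0.622) = 0.311, z(0.336) = -0.423, d' = 0.734
Block 2: z(0.579) = 0.199, z(0.497) = -0.008, d' = 0.207
Δd' = d'_Block 1 − d'_Block 2 = 0.734 − 0.207 = 0.527
Block 1 has the higher sensitivity.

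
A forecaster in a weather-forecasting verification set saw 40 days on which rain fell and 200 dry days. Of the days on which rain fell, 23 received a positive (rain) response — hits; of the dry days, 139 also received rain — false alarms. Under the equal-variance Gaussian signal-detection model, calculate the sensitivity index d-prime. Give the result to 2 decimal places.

d-prime = -0.32

H = 23/40 = 0.5750
FA = 139/200 = 0.6950
z(0.5750) = 0.1891, z(0.6950) = 0.5101
d' = z(H) − z(FA) = 0.1891 − 0.5101 = -0.3210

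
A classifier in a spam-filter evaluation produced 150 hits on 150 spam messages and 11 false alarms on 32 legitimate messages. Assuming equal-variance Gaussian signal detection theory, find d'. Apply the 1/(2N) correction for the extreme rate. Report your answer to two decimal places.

The hit rate is 150/150 = 1, so apply the 1/(2N) correction: H → 1 − 1/(2·150) = 0.99667.
z(H) = z(0.99667) = 2.713
z(FA) = z(0.34375) = -0.402
d' = 2.713 − (-0.402) = 3.115

d' = 3.12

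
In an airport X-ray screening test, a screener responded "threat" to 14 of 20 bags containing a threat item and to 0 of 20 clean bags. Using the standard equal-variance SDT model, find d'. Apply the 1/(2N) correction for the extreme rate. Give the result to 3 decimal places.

d' = 2.484

The false-alarm rate is 0/20 = 0, so apply the 1/(2N) correction: FA → 1/(2·20) = 0.02500.
z(H) = z(0.70000) = 0.5244
z(FA) = z(0.02500) = -1.9600
d' = 0.5244 − (-1.9600) = 2.4844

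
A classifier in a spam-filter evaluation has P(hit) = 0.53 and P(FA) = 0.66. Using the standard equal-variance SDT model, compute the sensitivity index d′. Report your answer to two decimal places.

z(0.53) = 0.0753, z(0.66) = 0.4125
d' = z(H) − z(FA) = 0.0753 − 0.4125 = -0.3372

d′ = -0.34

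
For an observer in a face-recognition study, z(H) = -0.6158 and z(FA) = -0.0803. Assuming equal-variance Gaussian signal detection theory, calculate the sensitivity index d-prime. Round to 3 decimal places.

d' = z(H) − z(FA) = -0.6158 − (-0.0803) = -0.5355

d-prime = -0.536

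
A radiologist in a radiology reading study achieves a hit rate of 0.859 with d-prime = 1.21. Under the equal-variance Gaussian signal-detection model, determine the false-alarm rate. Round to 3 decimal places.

z(hit rate) = z(0.859) = 1.0758
z(FA) = z(H) − d' = 1.0758 − 1.21 = -0.1342
false-alarm rate = Φ(-0.1342) = 0.4466

false-alarm rate = 0.447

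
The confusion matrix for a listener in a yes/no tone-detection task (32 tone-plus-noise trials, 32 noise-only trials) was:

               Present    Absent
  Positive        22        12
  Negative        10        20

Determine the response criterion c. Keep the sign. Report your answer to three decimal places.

H = 22/32 = 0.6875
FA = 12/32 = 0.3750
z(H) = z(0.6875) = 0.4888
z(FA) = z(0.3750) = -0.3186
c = −½·[z(H) + z(FA)] = −0.5 × (0.4888 + (-0.3186)) = -0.0851
c < 0: the listener has a liberal response bias.

c = -0.085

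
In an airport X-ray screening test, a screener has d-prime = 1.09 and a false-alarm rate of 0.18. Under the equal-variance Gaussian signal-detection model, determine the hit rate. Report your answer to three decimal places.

z(false-alarm rate) = z(0.18) = -0.9154
z(H) = z(FA) + d' = -0.9154 + 1.09 = 0.1746
hit rate = Φ(0.1746) = 0.5693

hit rate = 0.569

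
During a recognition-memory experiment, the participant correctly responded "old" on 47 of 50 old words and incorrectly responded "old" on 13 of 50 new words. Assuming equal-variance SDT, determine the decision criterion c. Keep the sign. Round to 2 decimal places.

H = 47/50 = 0.9400
FA = 13/50 = 0.2600
Φ⁻¹(H) = 1.5548
Φ⁻¹(FA) = -0.6433
c = −½·[z(H) + z(FA)] = −0.5 × (1.5548 + (-0.6433)) = -0.45575

c = -0.46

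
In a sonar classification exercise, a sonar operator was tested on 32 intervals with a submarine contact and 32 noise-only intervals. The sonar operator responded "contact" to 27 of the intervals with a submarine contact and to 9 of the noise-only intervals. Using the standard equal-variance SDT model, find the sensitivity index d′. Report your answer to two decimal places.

d′ = 1.59

H = 27/32 = 0.8438
FA = 9/32 = 0.2812
Φ⁻¹(H) = 1.0102
Φ⁻¹(FA) = -0.5793
d' = z(H) − z(FA) = 1.0102 − (-0.5793) = 1.5895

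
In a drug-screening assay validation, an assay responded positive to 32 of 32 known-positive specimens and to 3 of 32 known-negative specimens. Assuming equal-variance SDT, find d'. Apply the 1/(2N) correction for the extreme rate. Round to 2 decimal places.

d' = 3.47

The hit rate is 32/32 = 1, so apply the 1/(2N) correction: H → 1 − 1/(2·32) = 0.98438.
z(H) = z(0.98438) = 2.154
z(FA) = z(0.09375) = -1.318
d' = 2.154 − (-1.318) = 3.472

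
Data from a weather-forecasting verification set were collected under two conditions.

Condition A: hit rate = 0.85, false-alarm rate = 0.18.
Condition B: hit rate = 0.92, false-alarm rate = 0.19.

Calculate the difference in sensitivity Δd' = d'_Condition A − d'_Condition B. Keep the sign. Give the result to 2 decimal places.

Δd' = -0.33

Condition A: z(0.85) = 1.036, z(0.18) = -0.915, d' = 1.951
Condition B: z(0.92) = 1.405, z(0.19) = -0.878, d' = 2.283
Δd' = d'_Condition A − d'_Condition B = 1.951 − 2.283 = -0.332
Condition B has the higher sensitivity.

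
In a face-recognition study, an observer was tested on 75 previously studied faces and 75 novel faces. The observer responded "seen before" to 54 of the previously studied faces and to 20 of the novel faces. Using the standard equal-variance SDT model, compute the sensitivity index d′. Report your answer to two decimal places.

d′ = 1.21

H = 54/75 = 0.7200
FA = 20/75 = 0.2667
Φ⁻¹(0.7200) = 0.5828, Φ⁻¹(0.2667) = -0.6228
d' = z(H) − z(FA) = 0.5828 − (-0.6228) = 1.2056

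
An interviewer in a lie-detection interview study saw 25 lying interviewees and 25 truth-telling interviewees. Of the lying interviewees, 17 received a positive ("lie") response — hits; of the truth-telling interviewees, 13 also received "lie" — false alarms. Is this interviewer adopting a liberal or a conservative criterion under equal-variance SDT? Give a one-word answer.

z(H) = 0.468, z(FA) = 0.050
c = −½·(z(H) + z(FA)) = -0.259
c < 0 → liberal criterion (biased toward responding “yes”).

liberal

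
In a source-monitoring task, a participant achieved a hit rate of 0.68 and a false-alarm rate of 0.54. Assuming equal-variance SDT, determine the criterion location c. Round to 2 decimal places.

z(H) = z(0.68) = 0.4677
z(FA) = z(0.54) = 0.1004
c = −½·[z(H) + z(FA)] = −0.5 × (0.4677 + 0.1004) = -0.28405

c = -0.28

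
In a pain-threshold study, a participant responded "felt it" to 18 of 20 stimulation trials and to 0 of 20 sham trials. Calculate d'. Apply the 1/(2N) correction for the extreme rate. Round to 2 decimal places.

The false-alarm rate is 0/20 = 0, so apply the 1/(2N) correction: FA → 1/(2·20) = 0.02500.
z(H) = z(0.90000) = 1.282
z(FA) = z(0.02500) = -1.960
d' = 1.282 − (-1.960) = 3.242

d' = 3.24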